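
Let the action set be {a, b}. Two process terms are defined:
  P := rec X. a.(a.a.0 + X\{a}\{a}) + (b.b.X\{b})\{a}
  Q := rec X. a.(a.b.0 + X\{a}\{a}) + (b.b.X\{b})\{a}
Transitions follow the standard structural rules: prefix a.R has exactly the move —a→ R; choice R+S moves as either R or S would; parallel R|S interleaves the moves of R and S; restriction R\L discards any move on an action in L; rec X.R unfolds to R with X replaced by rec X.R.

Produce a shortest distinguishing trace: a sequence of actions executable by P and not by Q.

LTS(P): 8 reachable states
  s0 = rec X. a.(a.a.0 + X\{a}\{a}) + (b.b.X\{b})\{a} :: —a→ s1, —b→ s2
  s1 = a.a.0 + (rec X. a.(a.a.0 + X\{a}\{a}) + (b.b.X\{b})\{a})\{a}\{a} :: —a→ s3, —b→ s4
  s2 = (b.(rec X. a.(a.a.0 + X\{a}\{a}) + (b.b.X\{b})\{a})\{b})\{a} :: —b→ s5
  s3 = a.0 :: —a→ s6
  s4 = (b.(rec X. a.(a.a.0 + X\{a}\{a}) + (b.b.X\{b})\{a})\{b})\{a}\{a}\{a} :: —b→ s7
  s5 = (rec X. a.(a.a.0 + X\{a}\{a}) + (b.b.X\{b})\{a})\{b}\{a} :: stopped
  s6 = 0 :: stopped
  s7 = (rec X. a.(a.a.0 + X\{a}\{a}) + (b.b.X\{b})\{a})\{b}\{a}\{a}\{a} :: stopped
LTS(Q): 8 reachable states
  t0 = rec X. a.(a.b.0 + X\{a}\{a}) + (b.b.X\{b})\{a} :: —a→ t1, —b→ t2
  t1 = a.b.0 + (rec X. a.(a.b.0 + X\{a}\{a}) + (b.b.X\{b})\{a})\{a}\{a} :: —a→ t3, —b→ t4
  t2 = (b.(rec X. a.(a.b.0 + X\{a}\{a}) + (b.b.X\{b})\{a})\{b})\{a} :: —b→ t5
  t3 = b.0 :: —b→ t6
  t4 = (b.(rec X. a.(a.b.0 + X\{a}\{a}) + (b.b.X\{b})\{a})\{b})\{a}\{a}\{a} :: —b→ t7
  t5 = (rec X. a.(a.b.0 + X\{a}\{a}) + (b.b.X\{b})\{a})\{b}\{a} :: stopped
  t6 = 0 :: stopped
  t7 = (rec X. a.(a.b.0 + X\{a}\{a}) + (b.b.X\{b})\{a})\{b}\{a}\{a}\{a} :: stopped
Trace ⟨aaa⟩ through P, begin at {s0}:
  step 1 (a): {s1}
  step 2 (a): {s3}
  step 3 (a): {s6}
  P completes σ.
Trace ⟨aaa⟩ through Q, begin at {t0}:
  step 1 (a): {t1}
  step 2 (a): {t3}
  step 3 (a): no successor for Q

aaa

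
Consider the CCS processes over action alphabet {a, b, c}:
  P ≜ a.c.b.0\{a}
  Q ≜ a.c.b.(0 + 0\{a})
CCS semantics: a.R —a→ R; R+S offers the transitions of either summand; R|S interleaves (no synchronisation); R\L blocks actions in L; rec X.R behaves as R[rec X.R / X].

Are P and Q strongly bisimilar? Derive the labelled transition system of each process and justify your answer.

YES

Reachable graph of P (4 states):
  s0 = a.c.b.0\{a} :: -a-> s1
  s1 = c.b.0\{a} :: -c-> s2
  s2 = b.0\{a} :: -b-> s3
  s3 = 0\{a} :: (no moves)
Reachable graph of Q (4 states):
  t0 = a.c.b.(0 + 0\{a}) :: -a-> t1
  t1 = c.b.(0 + 0\{a}) :: -c-> t2
  t2 = b.(0 + 0\{a}) :: -b-> t3
  t3 = 0 + 0\{a} :: (no moves)
Partition-refinement fixed point:
  B0 = {s0, t0}
  B1 = {s1, t1}
  B2 = {s2, t2}
  B3 = {s3, t3}
s0 ∈ B0, t0 ∈ B0 → same block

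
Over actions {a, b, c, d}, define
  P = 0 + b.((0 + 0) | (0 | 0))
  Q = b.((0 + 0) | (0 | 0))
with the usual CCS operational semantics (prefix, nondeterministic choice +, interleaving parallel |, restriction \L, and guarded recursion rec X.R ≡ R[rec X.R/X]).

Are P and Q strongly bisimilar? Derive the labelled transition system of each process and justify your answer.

Reachable graph of P (2 states):
  p0 = 0 + b.((0 + 0) | (0 | 0)) :: --b--▸ p1
  p1 = (0 + 0) | (0 | 0) :: ·
Reachable graph of Q (2 states):
  q0 = b.((0 + 0) | (0 | 0)) :: --b--▸ q1
  q1 = (0 + 0) | (0 | 0) :: ·
Coarsest stable partition (strong bisimilarity classes):
  B0 = {p0, q0}
  B1 = {p1, q1}
p0 ∈ B0, q0 ∈ B0 → same block

P ~ Q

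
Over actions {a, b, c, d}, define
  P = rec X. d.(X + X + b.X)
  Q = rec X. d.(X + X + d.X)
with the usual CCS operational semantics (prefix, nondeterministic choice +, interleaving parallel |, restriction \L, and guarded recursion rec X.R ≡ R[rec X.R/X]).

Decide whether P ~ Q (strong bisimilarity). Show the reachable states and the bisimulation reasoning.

LTS(P): 2 reachable states
  s0 = rec X. d.(X + X + b.X) | —d→ s1
  s1 = (rec X. d.(X + X + b.X)) + (rec X. d.(X + X + b.X)) + b.(rec X. d.(X + X + b.X)) | —b→ s0, —d→ s1
LTS(Q): 2 reachable states
  t0 = rec X. d.(X + X + d.X) | —d→ t1
  t1 = (rec X. d.(X + X + d.X)) + (rec X. d.(X + X + d.X)) + d.(rec X. d.(X + X + d.X)) | —d→ t0, —d→ t1
Partition-refinement fixed point:
  B0 = {s0}
  B1 = {s1}
  B2 = {t0, t1}
s0 ∈ B0, t0 ∈ B2 → different blocks

not bisimilar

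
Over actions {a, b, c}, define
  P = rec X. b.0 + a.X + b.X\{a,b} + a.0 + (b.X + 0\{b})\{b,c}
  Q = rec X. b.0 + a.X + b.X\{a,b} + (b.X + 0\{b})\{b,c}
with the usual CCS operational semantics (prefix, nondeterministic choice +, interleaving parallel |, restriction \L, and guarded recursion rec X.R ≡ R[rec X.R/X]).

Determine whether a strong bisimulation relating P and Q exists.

NO

Reachable graph of P (3 states):
  s0 = rec X. b.0 + a.X + b.X\{a,b} + a.0 + (b.X + 0\{b})\{b,c} :: -a-> s0, -a-> s1, -b-> s1, -b-> s2
  s1 = 0 :: (no moves)
  s2 = (rec X. b.0 + a.X + b.X\{a,b} + a.0 + (b.X + 0\{b})\{b,c})\{a,b} :: (no moves)
Reachable graph of Q (3 states):
  t0 = rec X. b.0 + a.X + b.X\{a,b} + (b.X + 0\{b})\{b,c} :: -a-> t0, -b-> t1, -b-> t2
  t1 = (rec X. b.0 + a.X + b.X\{a,b} + (b.X + 0\{b})\{b,c})\{a,b} :: (no moves)
  t2 = 0 :: (no moves)
Partition-refinement fixed point:
  B0 = {s0}
  B1 = {s1, s2, t1, t2}
  B2 = {t0}
s0 ∈ B0, t0 ∈ B2 → different blocks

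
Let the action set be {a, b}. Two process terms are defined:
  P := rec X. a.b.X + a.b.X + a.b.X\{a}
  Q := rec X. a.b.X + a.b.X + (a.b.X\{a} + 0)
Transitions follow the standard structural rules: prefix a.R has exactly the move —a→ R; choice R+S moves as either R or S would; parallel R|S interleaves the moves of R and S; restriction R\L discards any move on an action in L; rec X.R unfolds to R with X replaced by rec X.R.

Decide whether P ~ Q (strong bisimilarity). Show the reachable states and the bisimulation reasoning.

Reachable graph of P (4 states):
  s0 = rec X. a.b.X + a.b.X + a.b.X\{a} :: --a--▸ s1, --a--▸ s2
  s1 = b.(rec X. a.b.X + a.b.X + a.b.X\{a}) :: --b--▸ s0
  s2 = b.(rec X. a.b.X + a.b.X + a.b.X\{a})\{a} :: --b--▸ s3
  s3 = (rec X. a.b.X + a.b.X + a.b.X\{a})\{a} :: ∅
Reachable graph of Q (4 states):
  t0 = rec X. a.b.X + a.b.X + (a.b.X\{a} + 0) :: --a--▸ t1, --a--▸ t2
  t1 = b.(rec X. a.b.X + a.b.X + (a.b.X\{a} + 0)) :: --b--▸ t0
  t2 = b.(rec X. a.b.X + a.b.X + (a.b.X\{a} + 0))\{a} :: --b--▸ t3
  t3 = (rec X. a.b.X + a.b.X + (a.b.X\{a} + 0))\{a} :: ∅
Partition-refinement fixed point:
  B0 = {s0, t0}
  B1 = {s1, t1}
  B2 = {s2, t2}
  B3 = {s3, t3}
s0 ∈ B0, t0 ∈ B0 → same block

bisimilar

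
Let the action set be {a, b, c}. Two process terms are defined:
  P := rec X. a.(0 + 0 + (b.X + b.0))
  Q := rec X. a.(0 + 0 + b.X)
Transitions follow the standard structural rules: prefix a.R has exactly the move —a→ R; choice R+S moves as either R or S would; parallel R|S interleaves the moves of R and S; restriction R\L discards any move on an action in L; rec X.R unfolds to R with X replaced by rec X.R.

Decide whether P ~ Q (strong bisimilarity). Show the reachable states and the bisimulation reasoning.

NO

Reachable graph of P (3 states):
  p0 = rec X. a.(0 + 0 + (b.X + b.0)) ⊢ =a=> p1
  p1 = 0 + 0 + (b.(rec X. a.(0 + 0 + (b.X + b.0))) + b.0) ⊢ =b=> p0, =b=> p2
  p2 = 0 ⊢ ·
Reachable graph of Q (2 states):
  q0 = rec X. a.(0 + 0 + b.X) ⊢ =a=> q1
  q1 = 0 + 0 + b.(rec X. a.(0 + 0 + b.X)) ⊢ =b=> q0
Bisimilarity quotient blocks:
  B0 = {p0}
  B1 = {p1}
  B2 = {p2}
  B3 = {q0}
  B4 = {q1}
p0 ∈ B0, q0 ∈ B3 → different blocks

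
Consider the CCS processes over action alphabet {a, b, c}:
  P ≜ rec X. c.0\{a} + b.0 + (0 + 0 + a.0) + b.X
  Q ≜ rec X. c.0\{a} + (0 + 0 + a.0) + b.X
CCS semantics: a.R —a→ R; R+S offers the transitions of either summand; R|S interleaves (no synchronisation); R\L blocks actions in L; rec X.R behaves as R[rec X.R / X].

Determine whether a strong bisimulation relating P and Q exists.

NO

P's transition system — 3 states:
  s0 = rec X. c.0\{a} + b.0 + (0 + 0 + a.0) + b.X | ··a··> s1, ··b··> s0, ··b··> s1, ··c··> s2
  s1 = 0 | ∅
  s2 = 0\{a} | ∅
Q's transition system — 3 states:
  t0 = rec X. c.0\{a} + (0 + 0 + a.0) + b.X | ··a··> t1, ··b··> t0, ··c··> t2
  t1 = 0 | ∅
  t2 = 0\{a} | ∅
Bisimilarity quotient blocks:
  B0 = {s0}
  B1 = {s1, s2, t1, t2}
  B2 = {t0}
s0 ∈ B0, t0 ∈ B2 → different blocks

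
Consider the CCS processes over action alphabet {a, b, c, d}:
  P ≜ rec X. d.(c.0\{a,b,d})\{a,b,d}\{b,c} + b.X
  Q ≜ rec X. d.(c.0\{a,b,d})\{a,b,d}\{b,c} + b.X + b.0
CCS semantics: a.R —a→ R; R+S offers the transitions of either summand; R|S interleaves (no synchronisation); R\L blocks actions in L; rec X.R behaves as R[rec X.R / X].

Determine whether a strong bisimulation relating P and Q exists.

P ≁ Q

P's transition system — 2 states:
  s0 = rec X. d.(c.0\{a,b,d})\{a,b,d}\{b,c} + b.X → =b=> s0, =d=> s1
  s1 = (c.0\{a,b,d})\{a,b,d}\{b,c} → deadlocked
Q's transition system — 3 states:
  t0 = rec X. d.(c.0\{a,b,d})\{a,b,d}\{b,c} + b.X + b.0 → =b=> t0, =b=> t1, =d=> t2
  t1 = 0 → deadlocked
  t2 = (c.0\{a,b,d})\{a,b,d}\{b,c} → deadlocked
Coarsest stable partition (strong bisimilarity classes):
  B0 = {s0}
  B1 = {s1, t1, t2}
  B2 = {t0}
s0 ∈ B0, t0 ∈ B2 → different blocks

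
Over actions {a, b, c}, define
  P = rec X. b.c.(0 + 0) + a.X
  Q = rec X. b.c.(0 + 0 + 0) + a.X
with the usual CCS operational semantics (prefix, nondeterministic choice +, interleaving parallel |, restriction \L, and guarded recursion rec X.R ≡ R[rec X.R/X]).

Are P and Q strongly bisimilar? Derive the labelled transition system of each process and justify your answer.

LTS(P): 3 reachable states
  s0 = rec X. b.c.(0 + 0) + a.X → =a=> s0, =b=> s1
  s1 = c.(0 + 0) → =c=> s2
  s2 = 0 + 0 → stopped
LTS(Q): 3 reachable states
  t0 = rec X. b.c.(0 + 0 + 0) + a.X → =a=> t0, =b=> t1
  t1 = c.(0 + 0 + 0) → =c=> t2
  t2 = 0 + 0 + 0 → stopped
Partition-refinement fixed point:
  B0 = {s0, t0}
  B1 = {s1, t1}
  B2 = {s2, t2}
s0 ∈ B0, t0 ∈ B0 → same block

YES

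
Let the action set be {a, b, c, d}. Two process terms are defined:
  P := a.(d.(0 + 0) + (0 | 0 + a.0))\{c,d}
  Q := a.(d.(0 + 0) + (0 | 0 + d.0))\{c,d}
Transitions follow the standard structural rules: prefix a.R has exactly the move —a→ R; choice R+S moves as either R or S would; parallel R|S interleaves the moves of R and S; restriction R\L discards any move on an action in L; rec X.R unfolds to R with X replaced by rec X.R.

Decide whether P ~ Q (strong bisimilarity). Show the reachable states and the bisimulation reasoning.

not bisimilar

P's transition system — 3 states:
  u0 = a.(d.(0 + 0) + (0 | 0 + a.0))\{c,d} → -a-> u1
  u1 = (d.(0 + 0) + (0 | 0 + a.0))\{c,d} → -a-> u2
  u2 = 0\{c,d} → ∅
Q's transition system — 2 states:
  v0 = a.(d.(0 + 0) + (0 | 0 + d.0))\{c,d} → -a-> v1
  v1 = (d.(0 + 0) + (0 | 0 + d.0))\{c,d} → ∅
Coarsest stable partition (strong bisimilarity classes):
  B0 = {u0}
  B1 = {u1, v0}
  B2 = {u2, v1}
u0 ∈ B0, v0 ∈ B1 → different blocks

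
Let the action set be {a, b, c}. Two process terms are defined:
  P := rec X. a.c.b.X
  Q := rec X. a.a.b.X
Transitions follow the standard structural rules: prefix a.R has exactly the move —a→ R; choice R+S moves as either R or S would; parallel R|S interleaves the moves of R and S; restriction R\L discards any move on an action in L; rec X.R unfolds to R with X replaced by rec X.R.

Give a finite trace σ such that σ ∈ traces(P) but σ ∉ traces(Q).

ac

Reachable graph of P (3 states):
  m0 = rec X. a.c.b.X :: -a-> m1
  m1 = c.b.(rec X. a.c.b.X) :: -c-> m2
  m2 = b.(rec X. a.c.b.X) :: -b-> m0
Reachable graph of Q (3 states):
  n0 = rec X. a.a.b.X :: -a-> n1
  n1 = a.b.(rec X. a.a.b.X) :: -a-> n2
  n2 = b.(rec X. a.a.b.X) :: -b-> n0
Trace ⟨ac⟩ through P, begin at {m0}:
  step 1 (a): {m1}
  step 2 (c): {m2}
  P completes σ.
Trace ⟨ac⟩ through Q, begin at {n0}:
  step 1 (a): {n1}
  step 2 (c): ∅ (Q stuck)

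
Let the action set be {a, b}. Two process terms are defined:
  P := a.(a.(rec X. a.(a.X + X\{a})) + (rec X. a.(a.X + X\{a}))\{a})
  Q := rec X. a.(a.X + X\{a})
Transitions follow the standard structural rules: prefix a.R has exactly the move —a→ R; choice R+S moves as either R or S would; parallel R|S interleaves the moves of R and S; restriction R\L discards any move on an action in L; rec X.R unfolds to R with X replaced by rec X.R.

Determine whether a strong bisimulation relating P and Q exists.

P's transition system — 3 states:
  m0 = a.(a.(rec X. a.(a.X + X\{a})) + (rec X. a.(a.X + X\{a}))\{a}) | =a=> m1
  m1 = a.(rec X. a.(a.X + X\{a})) + (rec X. a.(a.X + X\{a}))\{a} | =a=> m2
  m2 = rec X. a.(a.X + X\{a}) | =a=> m1
Q's transition system — 2 states:
  n0 = rec X. a.(a.X + X\{a}) | =a=> n1
  n1 = a.(rec X. a.(a.X + X\{a})) + (rec X. a.(a.X + X\{a}))\{a} | =a=> n0
Bisimilarity quotient blocks:
  B0 = {m0, m1, m2, n0, n1}
m0 ∈ B0, n0 ∈ B0 → same block

P ~ Q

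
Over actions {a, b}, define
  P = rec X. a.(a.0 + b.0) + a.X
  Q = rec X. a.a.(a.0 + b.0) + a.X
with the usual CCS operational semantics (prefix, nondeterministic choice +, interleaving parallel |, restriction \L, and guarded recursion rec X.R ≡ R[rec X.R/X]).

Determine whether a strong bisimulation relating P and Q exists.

not bisimilar

LTS(P): 3 reachable states
  m0 = rec X. a.(a.0 + b.0) + a.X has moves =a=> m0, =a=> m1
  m1 = a.0 + b.0 has moves =a=> m2, =b=> m2
  m2 = 0 has moves deadlocked
LTS(Q): 4 reachable states
  n0 = rec X. a.a.(a.0 + b.0) + a.X has moves =a=> n0, =a=> n1
  n1 = a.(a.0 + b.0) has moves =a=> n2
  n2 = a.0 + b.0 has moves =a=> n3, =b=> n3
  n3 = 0 has moves deadlocked
Partition-refinement fixed point:
  B0 = {m0}
  B1 = {m1, n2}
  B2 = {m2, n3}
  B3 = {n0}
  B4 = {n1}
m0 ∈ B0, n0 ∈ B3 → different blocks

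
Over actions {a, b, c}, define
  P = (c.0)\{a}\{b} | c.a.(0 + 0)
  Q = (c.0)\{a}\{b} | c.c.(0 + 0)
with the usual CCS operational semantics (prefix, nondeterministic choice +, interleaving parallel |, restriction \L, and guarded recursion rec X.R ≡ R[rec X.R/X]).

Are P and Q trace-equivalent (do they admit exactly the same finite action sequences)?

LTS(P): 6 reachable states
  m0 = (c.0)\{a}\{b} | c.a.(0 + 0) | -c-> m1, -c-> m2
  m1 = (c.0)\{a}\{b} | a.(0 + 0) | -a-> m3, -c-> m4
  m2 = 0\{a}\{b} | c.a.(0 + 0) | -c-> m4
  m3 = (c.0)\{a}\{b} | (0 + 0) | -c-> m5
  m4 = 0\{a}\{b} | a.(0 + 0) | -a-> m5
  m5 = 0\{a}\{b} | (0 + 0) | deadlocked
LTS(Q): 6 reachable states
  n0 = (c.0)\{a}\{b} | c.c.(0 + 0) | -c-> n1, -c-> n2
  n1 = (c.0)\{a}\{b} | c.(0 + 0) | -c-> n3, -c-> n4
  n2 = 0\{a}\{b} | c.c.(0 + 0) | -c-> n4
  n3 = (c.0)\{a}\{b} | (0 + 0) | -c-> n5
  n4 = 0\{a}\{b} | c.(0 + 0) | -c-> n5
  n5 = 0\{a}\{b} | (0 + 0) | deadlocked
Executing ca from P (initial set {m0}):
  step 1 (c): {m1, m2}
  step 2 (a): {m3}
  ✓ P
Executing ca from Q (initial set {n0}):
  step 1 (c): {n1, n2}
  step 2 (a): no successor for Q

trace-distinct — witness ⟨ca⟩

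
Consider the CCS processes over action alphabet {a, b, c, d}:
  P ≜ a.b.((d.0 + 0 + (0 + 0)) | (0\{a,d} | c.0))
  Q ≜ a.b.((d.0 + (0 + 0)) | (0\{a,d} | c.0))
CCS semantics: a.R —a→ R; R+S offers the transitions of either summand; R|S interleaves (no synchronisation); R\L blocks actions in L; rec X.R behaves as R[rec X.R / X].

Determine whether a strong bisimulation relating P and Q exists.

Reachable graph of P (6 states):
  p0 = a.b.((d.0 + 0 + (0 + 0)) | (0\{a,d} | c.0)) has moves —a→ p1
  p1 = b.((d.0 + 0 + (0 + 0)) | (0\{a,d} | c.0)) has moves —b→ p2
  p2 = (d.0 + 0 + (0 + 0)) | (0\{a,d} | c.0) has moves —c→ p3, —d→ p4
  p3 = (d.0 + 0 + (0 + 0)) | (0\{a,d} | 0) has moves —d→ p5
  p4 = 0 | (0\{a,d} | c.0) has moves —c→ p5
  p5 = 0 | (0\{a,d} | 0) has moves (no moves)
Reachable graph of Q (6 states):
  q0 = a.b.((d.0 + (0 + 0)) | (0\{a,d} | c.0)) has moves —a→ q1
  q1 = b.((d.0 + (0 + 0)) | (0\{a,d} | c.0)) has moves —b→ q2
  q2 = (d.0 + (0 + 0)) | (0\{a,d} | c.0) has moves —c→ q3, —d→ q4
  q3 = (d.0 + (0 + 0)) | (0\{a,d} | 0) has moves —d→ q5
  q4 = 0 | (0\{a,d} | c.0) has moves —c→ q5
  q5 = 0 | (0\{a,d} | 0) has moves (no moves)
Bisimilarity quotient blocks:
  B0 = {p0, q0}
  B1 = {p1, q1}
  B2 = {p2, q2}
  B3 = {p4, q4}
  B4 = {p5, q5}
  B5 = {p3, q3}
p0 ∈ B0, q0 ∈ B0 → same block

P ~ Q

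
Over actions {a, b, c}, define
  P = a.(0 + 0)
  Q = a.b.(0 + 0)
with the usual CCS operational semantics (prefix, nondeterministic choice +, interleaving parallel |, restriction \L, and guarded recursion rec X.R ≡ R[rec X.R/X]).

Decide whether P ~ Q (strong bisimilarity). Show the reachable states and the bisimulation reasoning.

not bisimilar

P's transition system — 2 states:
  s0 = a.(0 + 0) :: —a→ s1
  s1 = 0 + 0 :: stopped
Q's transition system — 3 states:
  t0 = a.b.(0 + 0) :: —a→ t1
  t1 = b.(0 + 0) :: —b→ t2
  t2 = 0 + 0 :: stopped
Bisimilarity quotient blocks:
  B0 = {s0}
  B1 = {s1, t2}
  B2 = {t0}
  B3 = {t1}
s0 ∈ B0, t0 ∈ B2 → different blocks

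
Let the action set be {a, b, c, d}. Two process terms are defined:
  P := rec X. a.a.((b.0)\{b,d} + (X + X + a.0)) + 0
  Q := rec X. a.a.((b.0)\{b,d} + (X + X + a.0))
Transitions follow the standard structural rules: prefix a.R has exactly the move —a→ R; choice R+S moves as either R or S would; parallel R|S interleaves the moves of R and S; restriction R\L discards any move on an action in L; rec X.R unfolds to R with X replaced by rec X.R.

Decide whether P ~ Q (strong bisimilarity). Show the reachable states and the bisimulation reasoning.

bisimilar

P's transition system — 4 states:
  s0 = rec X. a.a.((b.0)\{b,d} + (X + X + a.0)) + 0 :: ··a··> s1
  s1 = a.((b.0)\{b,d} + ((rec X. a.a.((b.0)\{b,d} + (X + X + a.0)) + 0) + (rec X. a.a.((b.0)\{b,d} + (X + X + a.0)) + 0) + a.0)) :: ··a··> s2
  s2 = (b.0)\{b,d} + ((rec X. a.a.((b.0)\{b,d} + (X + X + a.0)) + 0) + (rec X. a.a.((b.0)\{b,d} + (X + X + a.0)) + 0) + a.0) :: ··a··> s1, ··a··> s3
  s3 = 0 :: ·
Q's transition system — 4 states:
  t0 = rec X. a.a.((b.0)\{b,d} + (X + X + a.0)) :: ··a··> t1
  t1 = a.((b.0)\{b,d} + ((rec X. a.a.((b.0)\{b,d} + (X + X + a.0))) + (rec X. a.a.((b.0)\{b,d} + (X + X + a.0))) + a.0)) :: ··a··> t2
  t2 = (b.0)\{b,d} + ((rec X. a.a.((b.0)\{b,d} + (X + X + a.0))) + (rec X. a.a.((b.0)\{b,d} + (X + X + a.0))) + a.0) :: ··a··> t1, ··a··> t3
  t3 = 0 :: ·
Bisimilarity quotient blocks:
  B0 = {s0, t0}
  B1 = {s1, t1}
  B2 = {s2, t2}
  B3 = {s3, t3}
s0 ∈ B0, t0 ∈ B0 → same block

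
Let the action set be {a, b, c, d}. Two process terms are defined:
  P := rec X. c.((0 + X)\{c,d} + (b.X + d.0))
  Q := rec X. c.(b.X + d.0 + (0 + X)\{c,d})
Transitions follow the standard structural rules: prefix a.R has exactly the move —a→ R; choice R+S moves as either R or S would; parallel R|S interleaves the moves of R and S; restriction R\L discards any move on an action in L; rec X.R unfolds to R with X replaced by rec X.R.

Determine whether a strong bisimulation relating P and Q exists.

Reachable graph of P (3 states):
  s0 = rec X. c.((0 + X)\{c,d} + (b.X + d.0)) | --c--▸ s1
  s1 = (0 + (rec X. c.((0 + X)\{c,d} + (b.X + d.0))))\{c,d} + (b.(rec X. c.((0 + X)\{c,d} + (b.X + d.0))) + d.0) | --b--▸ s0, --d--▸ s2
  s2 = 0 | ∅
Reachable graph of Q (3 states):
  t0 = rec X. c.(b.X + d.0 + (0 + X)\{c,d}) | --c--▸ t1
  t1 = b.(rec X. c.(b.X + d.0 + (0 + X)\{c,d})) + d.0 + (0 + (rec X. c.(b.X + d.0 + (0 + X)\{c,d})))\{c,d} | --b--▸ t0, --d--▸ t2
  t2 = 0 | ∅
Partition-refinement fixed point:
  B0 = {s0, t0}
  B1 = {s1, t1}
  B2 = {s2, t2}
s0 ∈ B0, t0 ∈ B0 → same block

bisimilar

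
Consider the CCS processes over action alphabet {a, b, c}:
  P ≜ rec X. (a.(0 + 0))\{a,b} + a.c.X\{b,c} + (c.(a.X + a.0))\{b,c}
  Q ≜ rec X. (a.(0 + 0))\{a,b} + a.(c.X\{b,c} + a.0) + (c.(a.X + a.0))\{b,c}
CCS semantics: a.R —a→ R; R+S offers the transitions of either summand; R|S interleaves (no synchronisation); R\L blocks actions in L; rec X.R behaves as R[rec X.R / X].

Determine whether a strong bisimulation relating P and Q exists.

NO

LTS(P): 4 reachable states
  p0 = rec X. (a.(0 + 0))\{a,b} + a.c.X\{b,c} + (c.(a.X + a.0))\{b,c} has moves --a--▸ p1
  p1 = c.(rec X. (a.(0 + 0))\{a,b} + a.c.X\{b,c} + (c.(a.X + a.0))\{b,c})\{b,c} has moves --c--▸ p2
  p2 = (rec X. (a.(0 + 0))\{a,b} + a.c.X\{b,c} + (c.(a.X + a.0))\{b,c})\{b,c} has moves --a--▸ p3
  p3 = (c.(rec X. (a.(0 + 0))\{a,b} + a.c.X\{b,c} + (c.(a.X + a.0))\{b,c})\{b,c})\{b,c} has moves ·
LTS(Q): 6 reachable states
  q0 = rec X. (a.(0 + 0))\{a,b} + a.(c.X\{b,c} + a.0) + (c.(a.X + a.0))\{b,c} has moves --a--▸ q1
  q1 = c.(rec X. (a.(0 + 0))\{a,b} + a.(c.X\{b,c} + a.0) + (c.(a.X + a.0))\{b,c})\{b,c} + a.0 has moves --a--▸ q2, --c--▸ q3
  q2 = 0 has moves ·
  q3 = (rec X. (a.(0 + 0))\{a,b} + a.(c.X\{b,c} + a.0) + (c.(a.X + a.0))\{b,c})\{b,c} has moves --a--▸ q4
  q4 = (c.(rec X. (a.(0 + 0))\{a,b} + a.(c.X\{b,c} + a.0) + (c.(a.X + a.0))\{b,c})\{b,c} + a.0)\{b,c} has moves --a--▸ q5
  q5 = 0\{b,c} has moves ·
Partition-refinement fixed point:
  B0 = {p0}
  B1 = {p1}
  B2 = {p2, q4}
  B3 = {p3, q2, q5}
  B4 = {q0}
  B5 = {q1}
  B6 = {q3}
p0 ∈ B0, q0 ∈ B4 → different blocks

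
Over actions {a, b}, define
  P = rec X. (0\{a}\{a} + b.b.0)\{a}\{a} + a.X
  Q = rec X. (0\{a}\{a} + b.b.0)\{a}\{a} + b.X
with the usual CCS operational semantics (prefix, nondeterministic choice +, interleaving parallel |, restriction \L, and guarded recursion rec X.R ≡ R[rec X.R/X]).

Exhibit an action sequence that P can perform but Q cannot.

a

LTS(P): 3 reachable states
  m0 = rec X. (0\{a}\{a} + b.b.0)\{a}\{a} + a.X ⊢ ··a··> m0, ··b··> m1
  m1 = (b.0)\{a}\{a} ⊢ ··b··> m2
  m2 = 0\{a}\{a} ⊢ (no moves)
LTS(Q): 3 reachable states
  n0 = rec X. (0\{a}\{a} + b.b.0)\{a}\{a} + b.X ⊢ ··b··> n0, ··b··> n1
  n1 = (b.0)\{a}\{a} ⊢ ··b··> n2
  n2 = 0\{a}\{a} ⊢ (no moves)
Trace ⟨a⟩ through P, begin at {m0}:
  step 1 (a): {m0}
  ✓ P
Trace ⟨a⟩ through Q, begin at {n0}:
  step 1 (a): ∅  — Q cannot continue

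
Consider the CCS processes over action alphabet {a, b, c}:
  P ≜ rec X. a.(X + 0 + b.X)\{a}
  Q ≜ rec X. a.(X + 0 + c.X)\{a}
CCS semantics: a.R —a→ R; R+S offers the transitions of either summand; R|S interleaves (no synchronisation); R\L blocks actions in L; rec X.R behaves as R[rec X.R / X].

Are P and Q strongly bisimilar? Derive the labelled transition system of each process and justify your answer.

P's transition system — 3 states:
  u0 = rec X. a.(X + 0 + b.X)\{a} ⊢ --a--▸ u1
  u1 = ((rec X. a.(X + 0 + b.X)\{a}) + 0 + b.(rec X. a.(X + 0 + b.X)\{a}))\{a} ⊢ --b--▸ u2
  u2 = (rec X. a.(X + 0 + b.X)\{a})\{a} ⊢ (no moves)
Q's transition system — 3 states:
  v0 = rec X. a.(X + 0 + c.X)\{a} ⊢ --a--▸ v1
  v1 = ((rec X. a.(X + 0 + c.X)\{a}) + 0 + c.(rec X. a.(X + 0 + c.X)\{a}))\{a} ⊢ --c--▸ v2
  v2 = (rec X. a.(X + 0 + c.X)\{a})\{a} ⊢ (no moves)
Partition-refinement fixed point:
  B0 = {u0}
  B1 = {u1}
  B2 = {u2, v2}
  B3 = {v0}
  B4 = {v1}
u0 ∈ B0, v0 ∈ B3 → different blocks

P ≁ Q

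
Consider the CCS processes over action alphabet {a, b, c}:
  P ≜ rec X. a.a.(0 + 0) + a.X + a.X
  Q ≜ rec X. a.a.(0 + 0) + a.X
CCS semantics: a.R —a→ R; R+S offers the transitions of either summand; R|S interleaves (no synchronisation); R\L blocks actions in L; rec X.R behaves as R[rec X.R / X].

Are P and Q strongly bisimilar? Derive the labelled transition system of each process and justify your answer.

bisimilar

P's transition system — 3 states:
  m0 = rec X. a.a.(0 + 0) + a.X + a.X ⊢ -a-> m0, -a-> m1
  m1 = a.(0 + 0) ⊢ -a-> m2
  m2 = 0 + 0 ⊢ ∅
Q's transition system — 3 states:
  n0 = rec X. a.a.(0 + 0) + a.X ⊢ -a-> n0, -a-> n1
  n1 = a.(0 + 0) ⊢ -a-> n2
  n2 = 0 + 0 ⊢ ∅
Bisimilarity quotient blocks:
  B0 = {m0, n0}
  B1 = {m1, n1}
  B2 = {m2, n2}
m0 ∈ B0, n0 ∈ B0 → same block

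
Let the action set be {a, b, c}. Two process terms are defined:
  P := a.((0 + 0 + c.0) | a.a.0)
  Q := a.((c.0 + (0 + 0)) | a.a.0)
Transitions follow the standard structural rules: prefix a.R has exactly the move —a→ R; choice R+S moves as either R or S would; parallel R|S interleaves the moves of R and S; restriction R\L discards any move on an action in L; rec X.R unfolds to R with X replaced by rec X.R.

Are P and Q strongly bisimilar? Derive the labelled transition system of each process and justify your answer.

P ~ Q

Reachable graph of P (7 states):
  p0 = a.((0 + 0 + c.0) | a.a.0) | =a=> p1
  p1 = (0 + 0 + c.0) | a.a.0 | =a=> p2, =c=> p3
  p2 = (0 + 0 + c.0) | a.0 | =a=> p4, =c=> p5
  p3 = 0 | a.a.0 | =a=> p5
  p4 = (0 + 0 + c.0) | 0 | =c=> p6
  p5 = 0 | a.0 | =a=> p6
  p6 = 0 | 0 | deadlocked
Reachable graph of Q (7 states):
  q0 = a.((c.0 + (0 + 0)) | a.a.0) | =a=> q1
  q1 = (c.0 + (0 + 0)) | a.a.0 | =a=> q2, =c=> q3
  q2 = (c.0 + (0 + 0)) | a.0 | =a=> q4, =c=> q5
  q3 = 0 | a.a.0 | =a=> q5
  q4 = (c.0 + (0 + 0)) | 0 | =c=> q6
  q5 = 0 | a.0 | =a=> q6
  q6 = 0 | 0 | deadlocked
Bisimilarity quotient blocks:
  B0 = {p0, q0}
  B1 = {p1, q1}
  B2 = {p2, q2}
  B3 = {p4, q4}
  B4 = {p6, q6}
  B5 = {p5, q5}
  B6 = {p3, q3}
p0 ∈ B0, q0 ∈ B0 → same block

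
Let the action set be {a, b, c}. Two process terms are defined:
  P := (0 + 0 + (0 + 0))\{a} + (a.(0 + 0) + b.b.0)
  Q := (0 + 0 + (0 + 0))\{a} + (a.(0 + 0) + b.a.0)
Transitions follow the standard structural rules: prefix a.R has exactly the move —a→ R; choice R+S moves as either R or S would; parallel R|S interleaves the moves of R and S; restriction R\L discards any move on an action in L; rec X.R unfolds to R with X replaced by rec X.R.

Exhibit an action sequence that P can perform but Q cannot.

bb

LTS(P): 4 reachable states
  p0 = (0 + 0 + (0 + 0))\{a} + (a.(0 + 0) + b.b.0) has moves —a→ p1, —b→ p2
  p1 = 0 + 0 has moves stopped
  p2 = b.0 has moves —b→ p3
  p3 = 0 has moves stopped
LTS(Q): 4 reachable states
  q0 = (0 + 0 + (0 + 0))\{a} + (a.(0 + 0) + b.a.0) has moves —a→ q1, —b→ q2
  q1 = 0 + 0 has moves stopped
  q2 = a.0 has moves —a→ q3
  q3 = 0 has moves stopped
Executing bb from P (initial set {p0}):
  step 1 (b): {p2}
  step 2 (b): {p3}
  ✓ P
Executing bb from Q (initial set {q0}):
  step 1 (b): {q2}
  step 2 (b): ∅ (Q stuck)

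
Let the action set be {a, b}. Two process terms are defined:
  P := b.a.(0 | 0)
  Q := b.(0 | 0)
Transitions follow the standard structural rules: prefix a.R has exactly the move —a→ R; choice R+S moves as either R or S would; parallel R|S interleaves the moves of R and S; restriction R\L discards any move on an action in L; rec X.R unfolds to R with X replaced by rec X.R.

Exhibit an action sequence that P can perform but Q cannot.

P's transition system — 3 states:
  m0 = b.a.(0 | 0) | --b--▸ m1
  m1 = a.(0 | 0) | --a--▸ m2
  m2 = 0 | 0 | stopped
Q's transition system — 2 states:
  n0 = b.(0 | 0) | --b--▸ n1
  n1 = 0 | 0 | stopped
Executing ba from P (initial set {m0}):
  after b @ step 1: {m1}
  after a @ step 2: {m2}
  — P admits the full trace.
Executing ba from Q (initial set {n0}):
  after b @ step 1: {n1}
  after a @ step 2: no successor for Q

ba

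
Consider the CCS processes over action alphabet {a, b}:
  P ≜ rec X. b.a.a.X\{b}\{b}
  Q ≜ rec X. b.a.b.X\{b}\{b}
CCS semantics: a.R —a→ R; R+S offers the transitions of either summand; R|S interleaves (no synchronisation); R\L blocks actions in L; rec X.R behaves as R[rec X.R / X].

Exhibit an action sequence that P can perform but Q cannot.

baa

Reachable graph of P (4 states):
  u0 = rec X. b.a.a.X\{b}\{b} :: =b=> u1
  u1 = a.a.(rec X. b.a.a.X\{b}\{b})\{b}\{b} :: =a=> u2
  u2 = a.(rec X. b.a.a.X\{b}\{b})\{b}\{b} :: =a=> u3
  u3 = (rec X. b.a.a.X\{b}\{b})\{b}\{b} :: (no moves)
Reachable graph of Q (4 states):
  v0 = rec X. b.a.b.X\{b}\{b} :: =b=> v1
  v1 = a.b.(rec X. b.a.b.X\{b}\{b})\{b}\{b} :: =a=> v2
  v2 = b.(rec X. b.a.b.X\{b}\{b})\{b}\{b} :: =b=> v3
  v3 = (rec X. b.a.b.X\{b}\{b})\{b}\{b} :: (no moves)
Trace ⟨baa⟩ through P, begin at {u0}:
  after b @ step 1: {u1}
  after a @ step 2: {u2}
  after a @ step 3: {u3}
  — P admits the full trace.
Trace ⟨baa⟩ through Q, begin at {v0}:
  after b @ step 1: {v1}
  after a @ step 2: {v2}
  after a @ step 3: no successor for Q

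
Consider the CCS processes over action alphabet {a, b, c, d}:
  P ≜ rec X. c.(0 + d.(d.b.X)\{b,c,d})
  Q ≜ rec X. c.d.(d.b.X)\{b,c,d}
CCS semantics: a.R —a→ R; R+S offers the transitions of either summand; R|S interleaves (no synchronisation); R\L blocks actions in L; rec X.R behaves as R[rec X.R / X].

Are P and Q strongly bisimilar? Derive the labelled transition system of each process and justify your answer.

Reachable graph of P (3 states):
  m0 = rec X. c.(0 + d.(d.b.X)\{b,c,d}) → ··c··> m1
  m1 = 0 + d.(d.b.(rec X. c.(0 + d.(d.b.X)\{b,c,d})))\{b,c,d} → ··d··> m2
  m2 = (d.b.(rec X. c.(0 + d.(d.b.X)\{b,c,d})))\{b,c,d} → deadlocked
Reachable graph of Q (3 states):
  n0 = rec X. c.d.(d.b.X)\{b,c,d} → ··c··> n1
  n1 = d.(d.b.(rec X. c.d.(d.b.X)\{b,c,d}))\{b,c,d} → ··d··> n2
  n2 = (d.b.(rec X. c.d.(d.b.X)\{b,c,d}))\{b,c,d} → deadlocked
Coarsest stable partition (strong bisimilarity classes):
  B0 = {m0, n0}
  B1 = {m1, n1}
  B2 = {m2, n2}
m0 ∈ B0, n0 ∈ B0 → same block

YES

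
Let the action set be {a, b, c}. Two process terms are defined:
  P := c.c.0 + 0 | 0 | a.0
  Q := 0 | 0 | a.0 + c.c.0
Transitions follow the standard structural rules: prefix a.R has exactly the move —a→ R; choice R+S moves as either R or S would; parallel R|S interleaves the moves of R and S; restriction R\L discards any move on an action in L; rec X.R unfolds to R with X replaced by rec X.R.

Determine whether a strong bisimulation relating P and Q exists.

Reachable graph of P (4 states):
  u0 = c.c.0 + 0 | 0 | a.0 ⊢ -a-> u1, -c-> u2
  u1 = 0 | 0 | 0 ⊢ ·
  u2 = c.0 ⊢ -c-> u3
  u3 = 0 ⊢ ·
Reachable graph of Q (4 states):
  v0 = 0 | 0 | a.0 + c.c.0 ⊢ -a-> v1, -c-> v2
  v1 = 0 | 0 | 0 ⊢ ·
  v2 = c.0 ⊢ -c-> v3
  v3 = 0 ⊢ ·
Bisimilarity quotient blocks:
  B0 = {u0, v0}
  B1 = {u1, u3, v1, v3}
  B2 = {u2, v2}
u0 ∈ B0, v0 ∈ B0 → same block

P ~ Q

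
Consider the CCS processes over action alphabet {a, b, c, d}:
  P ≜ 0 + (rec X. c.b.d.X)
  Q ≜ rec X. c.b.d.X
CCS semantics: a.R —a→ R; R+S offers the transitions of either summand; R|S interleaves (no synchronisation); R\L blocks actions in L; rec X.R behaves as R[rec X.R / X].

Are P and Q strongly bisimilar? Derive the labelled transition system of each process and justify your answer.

P's transition system — 4 states:
  u0 = 0 + (rec X. c.b.d.X) → -c-> u1
  u1 = b.d.(rec X. c.b.d.X) → -b-> u2
  u2 = d.(rec X. c.b.d.X) → -d-> u3
  u3 = rec X. c.b.d.X → -c-> u1
Q's transition system — 3 states:
  v0 = rec X. c.b.d.X → -c-> v1
  v1 = b.d.(rec X. c.b.d.X) → -b-> v2
  v2 = d.(rec X. c.b.d.X) → -d-> v0
Bisimilarity quotient blocks:
  B0 = {u0, u3, v0}
  B1 = {u1, v1}
  B2 = {u2, v2}
u0 ∈ B0, v0 ∈ B0 → same block

bisimilar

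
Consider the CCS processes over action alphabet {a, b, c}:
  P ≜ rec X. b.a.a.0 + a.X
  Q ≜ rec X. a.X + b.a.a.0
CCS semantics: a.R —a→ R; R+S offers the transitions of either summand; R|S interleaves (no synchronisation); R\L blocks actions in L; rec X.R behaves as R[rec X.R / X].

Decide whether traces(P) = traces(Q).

Reachable graph of P (4 states):
  u0 = rec X. b.a.a.0 + a.X has moves =a=> u0, =b=> u1
  u1 = a.a.0 has moves =a=> u2
  u2 = a.0 has moves =a=> u3
  u3 = 0 has moves ∅
Reachable graph of Q (4 states):
  v0 = rec X. a.X + b.a.a.0 has moves =a=> v0, =b=> v1
  v1 = a.a.0 has moves =a=> v2
  v2 = a.0 has moves =a=> v3
  v3 = 0 has moves ∅
Bisimilarity quotient blocks:
  B0 = {u0, v0}
  B1 = {u1, v1}
  B2 = {u2, v2}
  B3 = {u3, v3}
u0 ∈ B0, v0 ∈ B0 → same block
Bisimilar ⇒ trace-equivalent.

YES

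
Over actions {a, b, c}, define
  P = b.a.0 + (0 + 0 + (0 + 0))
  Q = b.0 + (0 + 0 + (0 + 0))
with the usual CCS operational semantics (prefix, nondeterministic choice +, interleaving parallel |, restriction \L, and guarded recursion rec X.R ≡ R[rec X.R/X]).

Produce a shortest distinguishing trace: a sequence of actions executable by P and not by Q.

ba

Reachable graph of P (3 states):
  m0 = b.a.0 + (0 + 0 + (0 + 0)) | ··b··> m1
  m1 = a.0 | ··a··> m2
  m2 = 0 | (no moves)
Reachable graph of Q (2 states):
  n0 = b.0 + (0 + 0 + (0 + 0)) | ··b··> n1
  n1 = 0 | (no moves)
Run σ = ⟨ba⟩ on P: start {m0}
  step 1 (b): {m1}
  step 2 (a): {m2}
  P completes σ.
Run σ = ⟨ba⟩ on Q: start {n0}
  step 1 (b): {n1}
  step 2 (a): ∅  — Q cannot continue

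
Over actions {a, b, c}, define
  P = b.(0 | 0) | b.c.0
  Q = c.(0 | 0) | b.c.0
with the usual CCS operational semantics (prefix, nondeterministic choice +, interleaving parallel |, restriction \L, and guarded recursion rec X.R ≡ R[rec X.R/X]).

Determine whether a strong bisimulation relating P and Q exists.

Reachable graph of P (6 states):
  u0 = b.(0 | 0) | b.c.0 :: ··b··> u1, ··b··> u2
  u1 = 0 | 0 | b.c.0 :: ··b··> u3
  u2 = b.(0 | 0) | c.0 :: ··b··> u3, ··c··> u4
  u3 = 0 | 0 | c.0 :: ··c··> u5
  u4 = b.(0 | 0) | 0 :: ··b··> u5
  u5 = 0 | 0 | 0 :: ·
Reachable graph of Q (6 states):
  v0 = c.(0 | 0) | b.c.0 :: ··b··> v1, ··c··> v2
  v1 = c.(0 | 0) | c.0 :: ··c··> v3, ··c··> v4
  v2 = 0 | 0 | b.c.0 :: ··b··> v3
  v3 = 0 | 0 | c.0 :: ··c··> v5
  v4 = c.(0 | 0) | 0 :: ··c··> v5
  v5 = 0 | 0 | 0 :: ·
Partition-refinement fixed point:
  B0 = {u0}
  B1 = {u1, v2}
  B2 = {u3, v3, v4}
  B3 = {u5, v5}
  B4 = {u2}
  B5 = {u4}
  B6 = {v0}
  B7 = {v1}
u0 ∈ B0, v0 ∈ B6 → different blocks

P ≁ Q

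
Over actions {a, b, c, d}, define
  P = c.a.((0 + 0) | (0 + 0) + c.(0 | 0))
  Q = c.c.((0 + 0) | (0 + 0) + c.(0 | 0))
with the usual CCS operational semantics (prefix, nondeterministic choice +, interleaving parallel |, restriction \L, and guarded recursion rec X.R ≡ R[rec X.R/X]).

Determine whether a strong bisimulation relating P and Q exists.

Reachable graph of P (4 states):
  u0 = c.a.((0 + 0) | (0 + 0) + c.(0 | 0)) ⊢ -c-> u1
  u1 = a.((0 + 0) | (0 + 0) + c.(0 | 0)) ⊢ -a-> u2
  u2 = (0 + 0) | (0 + 0) + c.(0 | 0) ⊢ -c-> u3
  u3 = 0 | 0 ⊢ ∅
Reachable graph of Q (4 states):
  v0 = c.c.((0 + 0) | (0 + 0) + c.(0 | 0)) ⊢ -c-> v1
  v1 = c.((0 + 0) | (0 + 0) + c.(0 | 0)) ⊢ -c-> v2
  v2 = (0 + 0) | (0 + 0) + c.(0 | 0) ⊢ -c-> v3
  v3 = 0 | 0 ⊢ ∅
Coarsest stable partition (strong bisimilarity classes):
  B0 = {u0}
  B1 = {u1}
  B2 = {u2, v2}
  B3 = {u3, v3}
  B4 = {v0}
  B5 = {v1}
u0 ∈ B0, v0 ∈ B4 → different blocks

not bisimilar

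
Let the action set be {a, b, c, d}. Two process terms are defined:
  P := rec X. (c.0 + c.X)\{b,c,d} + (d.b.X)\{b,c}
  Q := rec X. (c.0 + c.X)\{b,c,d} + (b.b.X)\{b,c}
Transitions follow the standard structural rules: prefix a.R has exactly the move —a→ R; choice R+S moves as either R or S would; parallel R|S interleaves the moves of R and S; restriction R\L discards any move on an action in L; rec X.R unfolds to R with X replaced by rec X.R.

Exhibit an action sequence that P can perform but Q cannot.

Reachable graph of P (2 states):
  p0 = rec X. (c.0 + c.X)\{b,c,d} + (d.b.X)\{b,c} → ··d··> p1
  p1 = (b.(rec X. (c.0 + c.X)\{b,c,d} + (d.b.X)\{b,c}))\{b,c} → ·
Reachable graph of Q (1 states):
  q0 = rec X. (c.0 + c.X)\{b,c,d} + (b.b.X)\{b,c} → ·
Executing d from P (initial set {p0}):
  step 1 (d): {p1}
  ✓ P
Executing d from Q (initial set {q0}):
  step 1 (d): no successor for Q

d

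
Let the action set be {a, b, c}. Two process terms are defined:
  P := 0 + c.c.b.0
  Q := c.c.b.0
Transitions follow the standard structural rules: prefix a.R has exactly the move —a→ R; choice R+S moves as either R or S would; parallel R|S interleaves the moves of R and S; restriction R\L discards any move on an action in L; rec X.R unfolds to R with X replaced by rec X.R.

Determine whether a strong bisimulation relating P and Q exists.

bisimilar

Reachable graph of P (4 states):
  s0 = 0 + c.c.b.0 | =c=> s1
  s1 = c.b.0 | =c=> s2
  s2 = b.0 | =b=> s3
  s3 = 0 | deadlocked
Reachable graph of Q (4 states):
  t0 = c.c.b.0 | =c=> t1
  t1 = c.b.0 | =c=> t2
  t2 = b.0 | =b=> t3
  t3 = 0 | deadlocked
Partition-refinement fixed point:
  B0 = {s0, t0}
  B1 = {s1, t1}
  B2 = {s2, t2}
  B3 = {s3, t3}
s0 ∈ B0, t0 ∈ B0 → same block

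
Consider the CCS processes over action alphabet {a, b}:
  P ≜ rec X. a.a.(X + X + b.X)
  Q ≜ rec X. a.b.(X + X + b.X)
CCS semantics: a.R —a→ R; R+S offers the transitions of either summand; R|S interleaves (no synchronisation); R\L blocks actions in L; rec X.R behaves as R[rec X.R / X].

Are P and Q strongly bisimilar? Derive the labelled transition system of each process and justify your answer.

not bisimilar

Reachable graph of P (3 states):
  s0 = rec X. a.a.(X + X + b.X) | —a→ s1
  s1 = a.((rec X. a.a.(X + X + b.X)) + (rec X. a.a.(X + X + b.X)) + b.(rec X. a.a.(X + X + b.X))) | —a→ s2
  s2 = (rec X. a.a.(X + X + b.X)) + (rec X. a.a.(X + X + b.X)) + b.(rec X. a.a.(X + X + b.X)) | —a→ s1, —b→ s0
Reachable graph of Q (3 states):
  t0 = rec X. a.b.(X + X + b.X) | —a→ t1
  t1 = b.((rec X. a.b.(X + X + b.X)) + (rec X. a.b.(X + X + b.X)) + b.(rec X. a.b.(X + X + b.X))) | —b→ t2
  t2 = (rec X. a.b.(X + X + b.X)) + (rec X. a.b.(X + X + b.X)) + b.(rec X. a.b.(X + X + b.X)) | —a→ t1, —b→ t0
Bisimilarity quotient blocks:
  B0 = {s0}
  B1 = {s1}
  B2 = {s2}
  B3 = {t0}
  B4 = {t1}
  B5 = {t2}
s0 ∈ B0, t0 ∈ B3 → different blocks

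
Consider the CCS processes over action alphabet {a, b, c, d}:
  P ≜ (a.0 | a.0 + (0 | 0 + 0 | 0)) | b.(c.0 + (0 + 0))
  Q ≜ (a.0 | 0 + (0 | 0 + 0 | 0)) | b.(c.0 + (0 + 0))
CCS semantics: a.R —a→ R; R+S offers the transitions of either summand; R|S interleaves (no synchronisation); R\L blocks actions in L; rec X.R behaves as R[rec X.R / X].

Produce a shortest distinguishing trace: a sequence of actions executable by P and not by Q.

aa

P's transition system — 12 states:
  m0 = (a.0 | a.0 + (0 | 0 + 0 | 0)) | b.(c.0 + (0 + 0)) → ··a··> m1, ··a··> m2, ··b··> m3
  m1 = 0 | a.0 | b.(c.0 + (0 + 0)) → ··a··> m4, ··b··> m5
  m2 = a.0 | 0 | b.(c.0 + (0 + 0)) → ··a··> m4, ··b··> m6
  m3 = (a.0 | a.0 + (0 | 0 + 0 | 0)) | (c.0 + (0 + 0)) → ··a··> m5, ··a··> m6, ··c··> m7
  m4 = 0 | 0 | b.(c.0 + (0 + 0)) → ··b··> m8
  m5 = 0 | a.0 | (c.0 + (0 + 0)) → ··a··> m8, ··c··> m9
  m6 = a.0 | 0 | (c.0 + (0 + 0)) → ··a··> m8, ··c··> m10
  m7 = (a.0 | a.0 + (0 | 0 + 0 | 0)) | 0 → ··a··> m10, ··a··> m9
  m8 = 0 | 0 | (c.0 + (0 + 0)) → ··c··> m11
  m9 = 0 | a.0 | 0 → ··a··> m11
  m10 = a.0 | 0 | 0 → ··a··> m11
  m11 = 0 | 0 | 0 → stopped
Q's transition system — 6 states:
  n0 = (a.0 | 0 + (0 | 0 + 0 | 0)) | b.(c.0 + (0 + 0)) → ··a··> n1, ··b··> n2
  n1 = 0 | 0 | b.(c.0 + (0 + 0)) → ··b··> n3
  n2 = (a.0 | 0 + (0 | 0 + 0 | 0)) | (c.0 + (0 + 0)) → ··a··> n3, ··c··> n4
  n3 = 0 | 0 | (c.0 + (0 + 0)) → ··c··> n5
  n4 = (a.0 | 0 + (0 | 0 + 0 | 0)) | 0 → ··a··> n5
  n5 = 0 | 0 | 0 → stopped
Executing aa from P (initial set {m0}):
  after a @ step 1: {m1, m2}
  after a @ step 2: {m4}
  — P admits the full trace.
Executing aa from Q (initial set {n0}):
  after a @ step 1: {n1}
  after a @ step 2: no successor for Q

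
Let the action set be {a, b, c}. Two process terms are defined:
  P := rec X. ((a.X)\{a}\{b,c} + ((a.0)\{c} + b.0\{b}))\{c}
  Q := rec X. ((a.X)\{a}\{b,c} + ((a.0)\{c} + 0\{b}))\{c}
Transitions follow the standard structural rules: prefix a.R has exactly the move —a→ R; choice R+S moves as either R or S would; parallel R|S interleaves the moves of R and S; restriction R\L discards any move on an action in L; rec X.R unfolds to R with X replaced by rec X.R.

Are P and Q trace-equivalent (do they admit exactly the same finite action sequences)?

Reachable graph of P (3 states):
  p0 = rec X. ((a.X)\{a}\{b,c} + ((a.0)\{c} + b.0\{b}))\{c} has moves ··a··> p1, ··b··> p2
  p1 = 0\{c}\{c} has moves deadlocked
  p2 = 0\{b}\{c} has moves deadlocked
Reachable graph of Q (2 states):
  q0 = rec X. ((a.X)\{a}\{b,c} + ((a.0)\{c} + 0\{b}))\{c} has moves ··a··> q1
  q1 = 0\{c}\{c} has moves deadlocked
Trace ⟨b⟩ through P, begin at {p0}:
  after b @ step 1: {p2}
  P completes σ.
Trace ⟨b⟩ through Q, begin at {q0}:
  after b @ step 1: ∅ (Q stuck)

NO — witness ⟨b⟩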